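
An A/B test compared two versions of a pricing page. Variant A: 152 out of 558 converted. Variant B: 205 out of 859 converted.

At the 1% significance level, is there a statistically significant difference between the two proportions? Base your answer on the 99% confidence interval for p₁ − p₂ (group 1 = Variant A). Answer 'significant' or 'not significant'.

not significant

p̂₁ = 152/558 = 0.2724 and p̂₂ = 205/859 = 0.2386.
SE₁ = √(p̂₁(1−p̂₁)/n₁) = √(0.2724·0.7276/558) = 0.01885; SE₂ = √(0.2386·0.7614/859) = 0.01454.
Independent samples: SE of the difference = √(SE₁² + SE₂²) = √(0.0003553225 + 0.0002114116) = 0.02381.
z* for 99% confidence is 2.576, so the margin of error is 2.576 × 0.02381 = 0.06133.
Point estimate p̂₁ − p̂₂ = 0.2724 − 0.2386 = 0.0338.
0.0338 ± 0.06133 → (-0.02753, 0.09513).
The interval (-0.02753, 0.09513) contains 0, so the difference is not significant.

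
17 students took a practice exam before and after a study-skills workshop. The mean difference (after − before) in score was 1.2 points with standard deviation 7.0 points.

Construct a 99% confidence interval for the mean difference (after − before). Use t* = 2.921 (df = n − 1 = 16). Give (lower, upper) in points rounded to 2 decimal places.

(-3.76, 6.16)

This is a matched-pairs design, so SE = s_d/√n = 7.0/√17 = 1.6977.
Margin = 2.921 × 1.6977 = 4.9590; the interval is 1.2 ± 4.9590 = (-3.76, 6.16).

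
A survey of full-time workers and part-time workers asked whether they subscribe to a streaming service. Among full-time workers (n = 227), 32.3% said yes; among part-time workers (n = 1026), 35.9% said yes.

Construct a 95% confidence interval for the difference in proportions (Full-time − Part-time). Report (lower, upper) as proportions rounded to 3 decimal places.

(-0.104, 0.032)

The two standard errors are √(0.3230×0.6770/227) = 0.03104 and √(0.3590×0.6410/1026) = 0.01498.
Because the samples are independent, SE_diff = √(0.03104² + 0.01498²) = 0.03447.
Using z* = 1.960 for 95%, ME = 1.960 × 0.03447 = 0.06756.
p̂₁ − p̂₂ = -0.0360; interval -0.0360 ± 0.06756 gives (-0.104, 0.032).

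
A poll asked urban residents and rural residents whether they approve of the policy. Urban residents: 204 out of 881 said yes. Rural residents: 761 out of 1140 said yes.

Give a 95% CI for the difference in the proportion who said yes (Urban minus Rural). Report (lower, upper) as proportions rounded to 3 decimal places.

First, p̂₁ = 204/881 = 0.2316; p̂₂ = 761/1140 = 0.6675.
The two standard errors are √(0.2316×0.7684/881) = 0.01421 and √(0.6675×0.3325/1140) = 0.01395.
Because the samples are independent, SE_diff = √(0.01421² + 0.01395²) = 0.01991.
Using z* = 1.960 for 95%, ME = 1.960 × 0.01991 = 0.03902.
p̂₁ − p̂₂ = -0.4359; interval -0.4359 ± 0.03902 gives (-0.475, -0.397).

(-0.475, -0.397)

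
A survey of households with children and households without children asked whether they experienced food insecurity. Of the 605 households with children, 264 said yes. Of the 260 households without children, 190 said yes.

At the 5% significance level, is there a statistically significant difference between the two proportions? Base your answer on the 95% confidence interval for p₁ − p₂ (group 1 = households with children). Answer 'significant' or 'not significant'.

significant

First, p̂₁ = 264/605 = 0.4364; p̂₂ = 190/260 = 0.7308.
The two standard errors are √(0.4364×0.5636/605) = 0.02016 and √(0.7308×0.2692/260) = 0.02751.
Because the samples are independent, SE_diff = √(0.02016² + 0.02751²) = 0.03411.
Using z* = 1.960 for 95%, ME = 1.960 × 0.03411 = 0.06686.
p̂₁ − p̂₂ = -0.2944; interval -0.2944 ± 0.06686 gives (-0.36126, -0.22754).
The interval (-0.36126, -0.22754) does not contain 0, so the difference is significant.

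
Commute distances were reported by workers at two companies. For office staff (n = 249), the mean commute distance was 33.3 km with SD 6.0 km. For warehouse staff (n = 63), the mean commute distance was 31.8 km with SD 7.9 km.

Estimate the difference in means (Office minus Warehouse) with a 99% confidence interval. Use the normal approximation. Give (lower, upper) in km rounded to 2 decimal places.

Per-group SEs: s₁/√n₁ = 6.0/√249 = 0.3802, s₂/√n₂ = 7.9/√63 = 0.9953.
Unpooled SE of the difference: √(0.14455204 + 0.99062209) = 1.0654.
Margin of error = z* · SE = 2.576 × 1.0654 = 2.7445.
x̄₁ − x̄₂ = 33.3 − 31.8 = 1.5000.
CI: 1.5000 ± 2.7445 = (-1.24, 4.24).

(-1.24, 4.24)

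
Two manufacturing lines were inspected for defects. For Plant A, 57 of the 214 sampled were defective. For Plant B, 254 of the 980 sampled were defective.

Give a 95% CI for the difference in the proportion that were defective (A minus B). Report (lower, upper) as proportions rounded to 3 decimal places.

(-0.058, 0.072)

Sample proportions: 57/214 = 0.2664, 254/980 = 0.2592.
Each SE is √(p̂(1−p̂)/n): √(0.2664·0.7336/214) = 0.03022 and √(0.2592·0.7408/980) = 0.01400.
SE(p̂₁ − p̂₂) = √(SE₁² + SE₂²) = √(0.0009132484 + 0.000196) = 0.03331, since the two samples are independent.
At 95% confidence z* = 1.960; margin = 1.960 × 0.03331 = 0.06529.
The difference is 0.2664 − 0.2592 = 0.0072, so the interval is 0.0072 ± 0.06529 = (-0.058, 0.072).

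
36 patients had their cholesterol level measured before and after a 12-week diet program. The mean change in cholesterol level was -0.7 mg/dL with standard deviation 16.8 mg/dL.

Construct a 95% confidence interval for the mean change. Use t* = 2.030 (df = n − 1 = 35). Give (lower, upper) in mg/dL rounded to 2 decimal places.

(-6.38, 4.98)

This is a matched-pairs design, so SE = s_d/√n = 16.8/√36 = 2.8000.
Margin = 2.030 × 2.8000 = 5.6840; the interval is -0.7 ± 5.6840 = (-6.38, 4.98).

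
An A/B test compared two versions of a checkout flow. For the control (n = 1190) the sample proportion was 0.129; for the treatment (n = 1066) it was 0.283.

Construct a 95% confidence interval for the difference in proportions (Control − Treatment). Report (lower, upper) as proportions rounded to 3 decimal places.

(-0.187, -0.121)

The two standard errors are √(0.1290×0.8710/1190) = 0.00972 and √(0.2830×0.7170/1066) = 0.01380.
Because the samples are independent, SE_diff = √(0.00972² + 0.01380²) = 0.01688.
Using z* = 1.960 for 95%, ME = 1.960 × 0.01688 = 0.03308.
p̂₁ − p̂₂ = -0.1540; interval -0.1540 ± 0.03308 gives (-0.187, -0.121).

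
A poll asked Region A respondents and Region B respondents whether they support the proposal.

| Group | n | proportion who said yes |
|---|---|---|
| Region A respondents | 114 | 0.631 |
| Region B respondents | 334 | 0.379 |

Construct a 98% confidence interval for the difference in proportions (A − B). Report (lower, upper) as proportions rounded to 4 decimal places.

SE₁ = √(p̂₁(1−p̂₁)/n₁) = √(0.6310·0.3690/114) = 0.04519; SE₂ = √(0.3790·0.6210/334) = 0.02655.
Independent samples: SE of the difference = √(SE₁² + SE₂²) = √(0.0020421361 + 0.0007049025) = 0.05241.
z* for 98% confidence is 2.326, so the margin of error is 2.326 × 0.05241 = 0.12191.
Point estimate p̂₁ − p̂₂ = 0.6310 − 0.3790 = 0.2520.
0.2520 ± 0.12191 → (0.1301, 0.3739).

(0.1301, 0.3739)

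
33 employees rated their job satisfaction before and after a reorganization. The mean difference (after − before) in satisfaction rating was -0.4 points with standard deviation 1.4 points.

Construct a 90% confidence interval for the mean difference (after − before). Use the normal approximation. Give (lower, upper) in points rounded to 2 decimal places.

(-0.80, 0.00)

This is a matched-pairs design, so SE = s_d/√n = 1.4/√33 = 0.2437.
Margin = 1.645 × 0.2437 = 0.4009; the interval is -0.4 ± 0.4009 = (-0.80, 0.00).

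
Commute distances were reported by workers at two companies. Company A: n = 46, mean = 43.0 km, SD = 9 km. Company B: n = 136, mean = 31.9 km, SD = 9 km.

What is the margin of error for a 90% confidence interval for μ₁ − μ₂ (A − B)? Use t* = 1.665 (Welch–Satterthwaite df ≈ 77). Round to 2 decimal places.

2.56

Standard errors of each mean: 9/√46 = 1.3270 and 9/√136 = 0.7717.
SE(x̄₁ − x̄₂) = √(1.3270² + 0.7717²) = 1.5351 for independent samples with unequal variances.
With t* = 1.665, the margin is 1.665 × 1.5351 = 2.5559.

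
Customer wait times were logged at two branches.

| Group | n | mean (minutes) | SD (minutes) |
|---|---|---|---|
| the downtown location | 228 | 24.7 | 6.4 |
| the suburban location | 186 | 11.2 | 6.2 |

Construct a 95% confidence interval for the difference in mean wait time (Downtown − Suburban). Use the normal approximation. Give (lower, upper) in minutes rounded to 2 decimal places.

(12.28, 14.72)

Per-group SEs: s₁/√n₁ = 6.4/√228 = 0.4239, s₂/√n₂ = 6.2/√186 = 0.4546.
Unpooled SE of the difference: √(0.17969121 + 0.20666116) = 0.6216.
Margin of error = z* · SE = 1.960 × 0.6216 = 1.2183.
x̄₁ − x̄₂ = 24.7 − 11.2 = 13.5000.
CI: 13.5000 ± 1.2183 = (12.28, 14.72).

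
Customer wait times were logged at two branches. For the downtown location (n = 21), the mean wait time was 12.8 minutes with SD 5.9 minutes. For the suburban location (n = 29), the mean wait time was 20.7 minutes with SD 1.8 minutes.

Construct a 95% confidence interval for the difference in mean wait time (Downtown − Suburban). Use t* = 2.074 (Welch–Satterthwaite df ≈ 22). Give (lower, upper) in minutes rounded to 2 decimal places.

Per-group SEs: s₁/√n₁ = 5.9/√21 = 1.2875, s₂/√n₂ = 1.8/√29 = 0.3343.
Unpooled SE of the difference: √(1.65765625 + 0.11175649) = 1.3302.
Margin of error = t* · SE = 2.074 × 1.3302 = 2.7588.
x̄₁ − x̄₂ = 12.8 − 20.7 = -7.9000.
CI: -7.9000 ± 2.7588 = (-10.66, -5.14).

(-10.66, -5.14)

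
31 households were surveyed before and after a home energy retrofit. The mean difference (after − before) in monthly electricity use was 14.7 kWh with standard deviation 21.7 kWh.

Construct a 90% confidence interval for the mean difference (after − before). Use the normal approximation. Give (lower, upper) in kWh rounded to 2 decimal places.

(8.29, 21.11)

Paired design: SE = s_d/√n = 21.7/√31 = 3.8974.
z* = 1.645; margin of error = 1.645 × 3.8974 = 6.4112.
14.7 ± 6.4112 → (8.29, 21.11).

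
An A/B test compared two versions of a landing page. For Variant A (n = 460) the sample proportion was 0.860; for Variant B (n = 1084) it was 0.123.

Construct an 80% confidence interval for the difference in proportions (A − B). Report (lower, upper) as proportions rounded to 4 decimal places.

The two standard errors are √(0.8600×0.1400/460) = 0.01618 and √(0.1230×0.8770/1084) = 0.00998.
Because the samples are independent, SE_diff = √(0.01618² + 0.00998²) = 0.01901.
Using z* = 1.282 for 80%, ME = 1.282 × 0.01901 = 0.02437.
p̂₁ − p̂₂ = 0.7370; interval 0.7370 ± 0.02437 gives (0.7126, 0.7614).

(0.7126, 0.7614)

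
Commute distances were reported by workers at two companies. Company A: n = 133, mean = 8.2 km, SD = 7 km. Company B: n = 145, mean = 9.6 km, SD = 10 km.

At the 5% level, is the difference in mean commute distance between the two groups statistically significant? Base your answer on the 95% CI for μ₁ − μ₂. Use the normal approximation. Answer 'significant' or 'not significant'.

Per-group SEs: s₁/√n₁ = 7/√133 = 0.6070, s₂/√n₂ = 10/√145 = 0.8305.
Unpooled SE of the difference: √(0.368449 + 0.68973025) = 1.0287.
Margin of error = z* · SE = 1.960 × 1.0287 = 2.0163.
x̄₁ − x̄₂ = 8.2 − 9.6 = -1.4000.
CI: -1.4000 ± 2.0163 = (-3.4163, 0.6163).
The interval (-3.4163, 0.6163) contains 0, so the difference is not significant.

not significant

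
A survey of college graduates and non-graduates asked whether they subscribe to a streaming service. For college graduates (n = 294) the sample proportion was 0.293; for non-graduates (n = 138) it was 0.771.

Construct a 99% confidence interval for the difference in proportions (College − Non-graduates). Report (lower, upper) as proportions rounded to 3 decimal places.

(-0.593, -0.363)

Each SE is √(p̂(1−p̂)/n): √(0.2930·0.7070/294) = 0.02654 and √(0.7710·0.2290/138) = 0.03577.
SE(p̂₁ − p̂₂) = √(SE₁² + SE₂²) = √(0.0007043716 + 0.0012794929) = 0.04454, since the two samples are independent.
At 99% confidence z* = 2.576; margin = 2.576 × 0.04454 = 0.11474.
The difference is 0.2930 − 0.7710 = -0.4780, so the interval is -0.4780 ± 0.11474 = (-0.593, -0.363).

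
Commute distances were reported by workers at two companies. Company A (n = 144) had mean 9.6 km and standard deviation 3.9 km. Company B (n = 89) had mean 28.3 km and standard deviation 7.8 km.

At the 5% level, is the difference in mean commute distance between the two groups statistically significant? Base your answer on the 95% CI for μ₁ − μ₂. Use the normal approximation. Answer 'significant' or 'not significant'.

significant

SE₁ = s₁/√n₁ = 3.9/√144 = 0.3250; SE₂ = 7.8/√89 = 0.8268.
Independent samples, unequal variances: SE_diff = √(SE₁² + SE₂²) = √(0.105625 + 0.68359824) = 0.8884.
z* = 1.960, so margin of error = 1.960 × 0.8884 = 1.7413.
Difference in means = 9.6 − 28.3 = -18.7000.
-18.7000 ± 1.7413 → (-20.4413, -16.9587).
The interval (-20.4413, -16.9587) does not contain 0, so the difference is significant.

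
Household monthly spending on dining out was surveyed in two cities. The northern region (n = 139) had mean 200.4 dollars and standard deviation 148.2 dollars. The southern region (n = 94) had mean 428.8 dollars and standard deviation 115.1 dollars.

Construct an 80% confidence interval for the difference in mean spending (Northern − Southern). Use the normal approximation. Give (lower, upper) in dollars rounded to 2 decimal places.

(-250.57, -206.23)

Per-group SEs: s₁/√n₁ = 148.2/√139 = 12.5702, s₂/√n₂ = 115.1/√94 = 11.8717.
Unpooled SE of the difference: √(158.00992804 + 140.93726089) = 17.2901.
Margin of error = z* · SE = 1.282 × 17.2901 = 22.1659.
x̄₁ − x̄₂ = 200.4 − 428.8 = -228.4000.
CI: -228.4000 ± 22.1659 = (-250.57, -206.23).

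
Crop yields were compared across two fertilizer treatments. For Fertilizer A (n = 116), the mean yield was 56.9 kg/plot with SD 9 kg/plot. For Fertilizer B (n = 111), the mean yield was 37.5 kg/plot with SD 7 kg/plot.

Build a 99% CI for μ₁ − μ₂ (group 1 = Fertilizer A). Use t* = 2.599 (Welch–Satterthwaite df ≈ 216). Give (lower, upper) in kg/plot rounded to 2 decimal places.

(16.63, 22.17)

Per-group SEs: s₁/√n₁ = 9/√116 = 0.8356, s₂/√n₂ = 7/√111 = 0.6644.
Unpooled SE of the difference: √(0.69822736 + 0.44142736) = 1.0675.
Margin of error = t* · SE = 2.599 × 1.0675 = 2.7744.
x̄₁ − x̄₂ = 56.9 − 37.5 = 19.4000.
CI: 19.4000 ± 2.7744 = (16.63, 22.17).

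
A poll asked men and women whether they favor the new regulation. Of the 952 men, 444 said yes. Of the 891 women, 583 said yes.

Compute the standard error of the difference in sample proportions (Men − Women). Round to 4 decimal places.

First, p̂₁ = 444/952 = 0.4664; p̂₂ = 583/891 = 0.6543.
The two standard errors are √(0.4664×0.5336/952) = 0.01617 and √(0.6543×0.3457/891) = 0.01593.
Because the samples are independent, SE_diff = √(0.01617² + 0.01593²) = 0.02270.

0.0227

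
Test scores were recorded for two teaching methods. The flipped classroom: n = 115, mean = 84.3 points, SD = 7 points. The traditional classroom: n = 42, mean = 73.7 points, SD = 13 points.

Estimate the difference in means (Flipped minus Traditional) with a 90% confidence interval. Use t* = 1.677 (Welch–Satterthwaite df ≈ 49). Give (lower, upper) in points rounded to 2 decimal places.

SE₁ = s₁/√n₁ = 7/√115 = 0.6528; SE₂ = 13/√42 = 2.0059.
Independent samples, unequal variances: SE_diff = √(SE₁² + SE₂²) = √(0.42614784 + 4.02363481) = 2.1095.
t* = 1.677, so margin of error = 1.677 × 2.1095 = 3.5376.
Difference in means = 84.3 − 73.7 = 10.6000.
10.6000 ± 3.5376 → (7.06, 14.14).

(7.06, 14.14)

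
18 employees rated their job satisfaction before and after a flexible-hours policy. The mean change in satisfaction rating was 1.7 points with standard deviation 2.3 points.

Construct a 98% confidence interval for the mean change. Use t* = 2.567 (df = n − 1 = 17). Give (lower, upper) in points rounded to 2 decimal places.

(0.31, 3.09)

Paired design: SE = s_d/√n = 2.3/√18 = 0.5421.
t* = 2.567; margin of error = 2.567 × 0.5421 = 1.3916.
1.7 ± 1.3916 → (0.31, 3.09).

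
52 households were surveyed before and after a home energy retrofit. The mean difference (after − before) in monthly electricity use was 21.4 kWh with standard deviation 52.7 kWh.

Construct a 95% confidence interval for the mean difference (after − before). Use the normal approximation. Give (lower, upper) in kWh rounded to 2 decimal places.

Paired design: SE = s_d/√n = 52.7/√52 = 7.3082.
z* = 1.960; margin of error = 1.960 × 7.3082 = 14.3241.
21.4 ± 14.3241 → (7.08, 35.72).

(7.08, 35.72)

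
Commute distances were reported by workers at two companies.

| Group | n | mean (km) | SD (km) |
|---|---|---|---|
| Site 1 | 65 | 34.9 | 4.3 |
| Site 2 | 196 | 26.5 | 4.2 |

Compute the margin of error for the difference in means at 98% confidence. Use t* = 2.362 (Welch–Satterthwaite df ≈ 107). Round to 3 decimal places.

Per-group SEs: s₁/√n₁ = 4.3/√65 = 0.5333, s₂/√n₂ = 4.2/√196 = 0.3000.
Unpooled SE of the difference: √(0.28440889 + 0.09) = 0.6119.
Margin of error = t* · SE = 2.362 × 0.6119 = 1.4453.

1.445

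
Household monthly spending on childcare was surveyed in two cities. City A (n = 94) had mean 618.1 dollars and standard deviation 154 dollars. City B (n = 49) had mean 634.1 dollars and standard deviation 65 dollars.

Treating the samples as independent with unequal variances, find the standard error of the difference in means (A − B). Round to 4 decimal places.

18.3990

Standard errors of each mean: 154/√94 = 15.8839 and 65/√49 = 9.2857.
SE(x̄₁ − x̄₂) = √(15.8839² + 9.2857²) = 18.3990 for independent samples with unequal variances.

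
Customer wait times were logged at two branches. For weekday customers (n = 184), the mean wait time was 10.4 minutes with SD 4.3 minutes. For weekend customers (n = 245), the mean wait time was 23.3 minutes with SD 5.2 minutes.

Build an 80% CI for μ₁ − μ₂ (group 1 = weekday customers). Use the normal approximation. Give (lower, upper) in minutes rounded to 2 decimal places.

(-13.49, -12.31)

Standard errors of each mean: 4.3/√184 = 0.3170 and 5.2/√245 = 0.3322.
SE(x̄₁ − x̄₂) = √(0.3170² + 0.3322²) = 0.4592 for independent samples with unequal variances.
With z* = 1.282, the margin is 1.282 × 0.4592 = 0.5887.
x̄₁ − x̄₂ = 10.4 − 23.3 = -12.9000; the interval is -12.9000 ± 0.5887 = (-13.49, -12.31).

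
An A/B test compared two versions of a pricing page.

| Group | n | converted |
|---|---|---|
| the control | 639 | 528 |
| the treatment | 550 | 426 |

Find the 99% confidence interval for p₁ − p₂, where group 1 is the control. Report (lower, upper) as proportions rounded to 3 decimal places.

First, p̂₁ = 528/639 = 0.8263; p̂₂ = 426/550 = 0.7745.
The two standard errors are √(0.8263×0.1737/639) = 0.01499 and √(0.7745×0.2255/550) = 0.01782.
Because the samples are independent, SE_diff = √(0.01499² + 0.01782²) = 0.02329.
Using z* = 2.576 for 99%, ME = 2.576 × 0.02329 = 0.06000.
p̂₁ − p̂₂ = 0.0518; interval 0.0518 ± 0.06000 gives (-0.008, 0.112).

(-0.008, 0.112)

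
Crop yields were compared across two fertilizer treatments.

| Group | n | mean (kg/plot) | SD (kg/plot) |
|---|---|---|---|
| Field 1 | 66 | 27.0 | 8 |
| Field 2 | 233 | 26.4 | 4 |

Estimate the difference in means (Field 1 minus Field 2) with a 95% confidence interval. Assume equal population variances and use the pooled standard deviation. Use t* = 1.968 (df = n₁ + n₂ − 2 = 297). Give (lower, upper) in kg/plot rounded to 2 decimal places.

s_p = √[((n₁−1)s₁² + (n₂−1)s₂²)/(n₁+n₂−2)] = √[(65·8² + 232·4²)/297] = 5.1483.
SE = 5.1483·√(1/66 + 1/233) = 0.7179.
With t* = 1.968, margin = 1.968 × 0.7179 = 1.4128.
x̄₁ − x̄₂ = 27.0 − 26.4 = 0.6000; interval 0.6000 ± 1.4128 = (-0.81, 2.01).

(-0.81, 2.01)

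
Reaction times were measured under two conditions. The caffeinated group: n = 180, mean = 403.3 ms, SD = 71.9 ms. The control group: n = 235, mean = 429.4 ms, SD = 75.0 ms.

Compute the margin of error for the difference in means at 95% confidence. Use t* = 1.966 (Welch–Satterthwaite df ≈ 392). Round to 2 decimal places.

SE₁ = s₁/√n₁ = 71.9/√180 = 5.3591; SE₂ = 75.0/√235 = 4.8925.
Independent samples, unequal variances: SE_diff = √(SE₁² + SE₂²) = √(28.71995281 + 23.93655625) = 7.2565.
t* = 1.966, so margin of error = 1.966 × 7.2565 = 14.2663.

14.27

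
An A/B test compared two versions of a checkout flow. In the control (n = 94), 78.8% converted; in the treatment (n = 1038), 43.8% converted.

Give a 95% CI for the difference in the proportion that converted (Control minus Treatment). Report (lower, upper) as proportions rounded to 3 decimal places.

SE₁ = √(p̂₁(1−p̂₁)/n₁) = √(0.7880·0.2120/94) = 0.04216; SE₂ = √(0.4380·0.5620/1038) = 0.01540.
Independent samples: SE of the difference = √(SE₁² + SE₂²) = √(0.0017774656 + 0.00023716) = 0.04488.
z* for 95% confidence is 1.960, so the margin of error is 1.960 × 0.04488 = 0.08796.
Point estimate p̂₁ − p̂₂ = 0.7880 − 0.4380 = 0.3500.
0.3500 ± 0.08796 → (0.262, 0.438).

(0.262, 0.438)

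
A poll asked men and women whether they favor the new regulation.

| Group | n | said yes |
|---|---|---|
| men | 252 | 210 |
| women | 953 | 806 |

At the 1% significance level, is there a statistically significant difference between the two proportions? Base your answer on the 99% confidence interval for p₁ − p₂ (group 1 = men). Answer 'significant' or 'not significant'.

p̂₁ = 210/252 = 0.8333 and p̂₂ = 806/953 = 0.8458.
SE₁ = √(p̂₁(1−p̂₁)/n₁) = √(0.8333·0.1667/252) = 0.02348; SE₂ = √(0.8458·0.1542/953) = 0.01170.
Independent samples: SE of the difference = √(SE₁² + SE₂²) = √(0.0005513104 + 0.00013689) = 0.02623.
z* for 99% confidence is 2.576, so the margin of error is 2.576 × 0.02623 = 0.06757.
Point estimate p̂₁ − p̂₂ = 0.8333 − 0.8458 = -0.0125.
-0.0125 ± 0.06757 → (-0.08007, 0.05507).
The interval (-0.08007, 0.05507) contains 0, so the difference is not significant.

not significant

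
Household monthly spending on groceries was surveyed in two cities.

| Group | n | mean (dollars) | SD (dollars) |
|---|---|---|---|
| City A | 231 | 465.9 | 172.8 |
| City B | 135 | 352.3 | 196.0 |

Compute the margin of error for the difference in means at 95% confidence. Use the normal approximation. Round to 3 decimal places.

Standard errors of each mean: 172.8/√231 = 11.3694 and 196.0/√135 = 16.8690.
SE(x̄₁ − x̄₂) = √(11.3694² + 16.8690²) = 20.3427 for independent samples with unequal variances.
With z* = 1.960, the margin is 1.960 × 20.3427 = 39.8717.

39.872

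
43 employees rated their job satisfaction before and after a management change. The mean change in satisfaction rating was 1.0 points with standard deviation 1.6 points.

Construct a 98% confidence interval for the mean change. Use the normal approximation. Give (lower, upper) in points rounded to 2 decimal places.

(0.43, 1.57)

Paired design: SE = s_d/√n = 1.6/√43 = 0.2440.
z* = 2.326; margin of error = 2.326 × 0.2440 = 0.5675.
1.0 ± 0.5675 → (0.43, 1.57).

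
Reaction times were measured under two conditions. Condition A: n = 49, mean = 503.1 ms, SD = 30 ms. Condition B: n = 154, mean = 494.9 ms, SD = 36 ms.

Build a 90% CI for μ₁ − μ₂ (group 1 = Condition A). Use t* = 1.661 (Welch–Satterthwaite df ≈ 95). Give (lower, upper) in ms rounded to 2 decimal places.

Per-group SEs: s₁/√n₁ = 30/√49 = 4.2857, s₂/√n₂ = 36/√154 = 2.9010.
Unpooled SE of the difference: √(18.36722449 + 8.415801) = 5.1752.
Margin of error = t* · SE = 1.661 × 5.1752 = 8.5960.
x̄₁ − x̄₂ = 503.1 − 494.9 = 8.2000.
CI: 8.2000 ± 8.5960 = (-0.40, 16.80).

(-0.40, 16.80)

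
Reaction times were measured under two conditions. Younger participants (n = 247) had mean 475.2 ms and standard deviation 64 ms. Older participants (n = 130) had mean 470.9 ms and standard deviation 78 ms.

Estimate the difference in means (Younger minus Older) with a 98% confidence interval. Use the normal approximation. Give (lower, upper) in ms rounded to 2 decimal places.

Per-group SEs: s₁/√n₁ = 64/√247 = 4.0722, s₂/√n₂ = 78/√130 = 6.8411.
Unpooled SE of the difference: √(16.58281284 + 46.80064921) = 7.9614.
Margin of error = z* · SE = 2.326 × 7.9614 = 18.5182.
x̄₁ − x̄₂ = 475.2 − 470.9 = 4.3000.
CI: 4.3000 ± 18.5182 = (-14.22, 22.82).

(-14.22, 22.82)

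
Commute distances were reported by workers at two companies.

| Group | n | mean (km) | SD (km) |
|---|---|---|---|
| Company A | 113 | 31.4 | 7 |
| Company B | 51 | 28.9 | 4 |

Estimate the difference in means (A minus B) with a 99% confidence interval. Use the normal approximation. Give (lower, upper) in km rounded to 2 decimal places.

Standard errors of each mean: 7/√113 = 0.6585 and 4/√51 = 0.5601.
SE(x̄₁ − x̄₂) = √(0.6585² + 0.5601²) = 0.8645 for independent samples with unequal variances.
With z* = 2.576, the margin is 2.576 × 0.8645 = 2.2270.
x̄₁ − x̄₂ = 31.4 − 28.9 = 2.5000; the interval is 2.5000 ± 2.2270 = (0.27, 4.73).

(0.27, 4.73)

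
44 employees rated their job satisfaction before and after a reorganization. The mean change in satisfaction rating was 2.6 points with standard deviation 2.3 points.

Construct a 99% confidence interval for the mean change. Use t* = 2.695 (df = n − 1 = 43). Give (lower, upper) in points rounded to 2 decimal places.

Paired design: SE = s_d/√n = 2.3/√44 = 0.3467.
t* = 2.695; margin of error = 2.695 × 0.3467 = 0.9344.
2.6 ± 0.9344 → (1.67, 3.53).

(1.67, 3.53)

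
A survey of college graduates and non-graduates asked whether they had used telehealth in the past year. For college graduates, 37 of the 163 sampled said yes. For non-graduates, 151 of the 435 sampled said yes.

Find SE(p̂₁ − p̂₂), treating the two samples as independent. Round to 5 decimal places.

p̂₁ = 37/163 = 0.2270 and p̂₂ = 151/435 = 0.3471.
SE₁ = √(p̂₁(1−p̂₁)/n₁) = √(0.2270·0.7730/163) = 0.03281; SE₂ = √(0.3471·0.6529/435) = 0.02282.
Independent samples: SE of the difference = √(SE₁² + SE₂²) = √(0.0010764961 + 0.0005207524) = 0.03997.

0.03997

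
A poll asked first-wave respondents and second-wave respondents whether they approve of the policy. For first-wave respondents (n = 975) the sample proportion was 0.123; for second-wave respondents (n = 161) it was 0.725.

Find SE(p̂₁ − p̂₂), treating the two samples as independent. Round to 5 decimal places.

SE₁ = √(p̂₁(1−p̂₁)/n₁) = √(0.1230·0.8770/975) = 0.01052; SE₂ = √(0.7250·0.2750/161) = 0.03519.
Independent samples: SE of the difference = √(SE₁² + SE₂²) = √(0.0001106704 + 0.0012383361) = 0.03673.

0.03673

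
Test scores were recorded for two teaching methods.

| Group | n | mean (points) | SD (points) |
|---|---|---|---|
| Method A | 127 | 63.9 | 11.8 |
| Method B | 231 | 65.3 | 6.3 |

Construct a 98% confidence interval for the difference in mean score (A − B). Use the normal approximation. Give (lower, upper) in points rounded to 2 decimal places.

(-4.02, 1.22)

SE₁ = s₁/√n₁ = 11.8/√127 = 1.0471; SE₂ = 6.3/√231 = 0.4145.
Independent samples, unequal variances: SE_diff = √(SE₁² + SE₂²) = √(1.09641841 + 0.17181025) = 1.1262.
z* = 2.326, so margin of error = 2.326 × 1.1262 = 2.6195.
Difference in means = 63.9 − 65.3 = -1.4000.
-1.4000 ± 2.6195 → (-4.02, 1.22).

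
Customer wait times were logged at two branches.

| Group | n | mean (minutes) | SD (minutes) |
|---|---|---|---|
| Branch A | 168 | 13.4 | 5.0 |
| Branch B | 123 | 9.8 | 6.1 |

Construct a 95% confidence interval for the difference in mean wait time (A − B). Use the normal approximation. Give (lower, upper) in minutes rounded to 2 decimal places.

(2.28, 4.92)

Per-group SEs: s₁/√n₁ = 5.0/√168 = 0.3858, s₂/√n₂ = 6.1/√123 = 0.5500.
Unpooled SE of the difference: √(0.14884164 + 0.3025) = 0.6718.
Margin of error = z* · SE = 1.960 × 0.6718 = 1.3167.
x̄₁ − x̄₂ = 13.4 − 9.8 = 3.6000.
CI: 3.6000 ± 1.3167 = (2.28, 4.92).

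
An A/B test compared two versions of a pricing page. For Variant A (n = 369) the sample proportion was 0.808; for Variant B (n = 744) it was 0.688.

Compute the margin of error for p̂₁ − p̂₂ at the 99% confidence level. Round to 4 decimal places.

0.0686

Each SE is √(p̂(1−p̂)/n): √(0.8080·0.1920/369) = 0.02050 and √(0.6880·0.3120/744) = 0.01699.
SE(p̂₁ − p̂₂) = √(SE₁² + SE₂²) = √(0.00042025 + 0.0002886601) = 0.02663, since the two samples are independent.
At 99% confidence z* = 2.576; margin = 2.576 × 0.02663 = 0.06860.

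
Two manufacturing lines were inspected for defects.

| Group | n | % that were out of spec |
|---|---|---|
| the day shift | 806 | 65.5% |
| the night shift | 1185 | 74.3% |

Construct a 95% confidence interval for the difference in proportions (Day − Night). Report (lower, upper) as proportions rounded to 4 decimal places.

Each SE is √(p̂(1−p̂)/n): √(0.6550·0.3450/806) = 0.01674 and √(0.7430·0.2570/1185) = 0.01269.
SE(p̂₁ − p̂₂) = √(SE₁² + SE₂²) = √(0.0002802276 + 0.0001610361) = 0.02101, since the two samples are independent.
At 95% confidence z* = 1.960; margin = 1.960 × 0.02101 = 0.04118.
The difference is 0.6550 − 0.7430 = -0.0880, so the interval is -0.0880 ± 0.04118 = (-0.1292, -0.0468).

(-0.1292, -0.0468)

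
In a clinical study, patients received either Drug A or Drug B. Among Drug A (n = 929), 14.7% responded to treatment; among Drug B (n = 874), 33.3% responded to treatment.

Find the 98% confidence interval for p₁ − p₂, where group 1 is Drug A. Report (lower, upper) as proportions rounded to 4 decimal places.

The two standard errors are √(0.1470×0.8530/929) = 0.01162 and √(0.3330×0.6670/874) = 0.01594.
Because the samples are independent, SE_diff = √(0.01162² + 0.01594²) = 0.01973.
Using z* = 2.326 for 98%, ME = 2.326 × 0.01973 = 0.04589.
p̂₁ − p̂₂ = -0.1860; interval -0.1860 ± 0.04589 gives (-0.2319, -0.1401).

(-0.2319, -0.1401)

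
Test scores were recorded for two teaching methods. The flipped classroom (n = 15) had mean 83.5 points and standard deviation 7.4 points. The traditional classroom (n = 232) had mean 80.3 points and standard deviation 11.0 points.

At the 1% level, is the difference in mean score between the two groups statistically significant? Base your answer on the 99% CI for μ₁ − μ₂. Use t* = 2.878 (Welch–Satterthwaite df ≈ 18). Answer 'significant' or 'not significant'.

not significant

Standard errors of each mean: 7.4/√15 = 1.9107 and 11.0/√232 = 0.7222.
SE(x̄₁ − x̄₂) = √(1.9107² + 0.7222²) = 2.0426 for independent samples with unequal variances.
With t* = 2.878, the margin is 2.878 × 2.0426 = 5.8786.
x̄₁ − x̄₂ = 83.5 − 80.3 = 3.2000; the interval is 3.2000 ± 5.8786 = (-2.6786, 9.0786).
The interval (-2.6786, 9.0786) contains 0, so the difference is not significant.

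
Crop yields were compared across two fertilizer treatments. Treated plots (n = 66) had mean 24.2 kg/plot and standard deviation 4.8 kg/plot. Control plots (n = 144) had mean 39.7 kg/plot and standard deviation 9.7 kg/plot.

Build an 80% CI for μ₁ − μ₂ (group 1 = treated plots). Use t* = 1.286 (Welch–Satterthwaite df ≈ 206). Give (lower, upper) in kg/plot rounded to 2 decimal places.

(-16.79, -14.21)

Per-group SEs: s₁/√n₁ = 4.8/√66 = 0.5908, s₂/√n₂ = 9.7/√144 = 0.8083.
Unpooled SE of the difference: √(0.34904464 + 0.65334889) = 1.0012.
Margin of error = t* · SE = 1.286 × 1.0012 = 1.2875.
x̄₁ − x̄₂ = 24.2 − 39.7 = -15.5000.
CI: -15.5000 ± 1.2875 = (-16.79, -14.21).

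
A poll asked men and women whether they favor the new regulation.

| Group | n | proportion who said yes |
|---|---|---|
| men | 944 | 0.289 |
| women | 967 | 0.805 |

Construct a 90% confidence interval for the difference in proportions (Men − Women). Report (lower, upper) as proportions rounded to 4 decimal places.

(-0.5481, -0.4839)

Each SE is √(p̂(1−p̂)/n): √(0.2890·0.7110/944) = 0.01475 and √(0.8050·0.1950/967) = 0.01274.
SE(p̂₁ − p̂₂) = √(SE₁² + SE₂²) = √(0.0002175625 + 0.0001623076) = 0.01949, since the two samples are independent.
At 90% confidence z* = 1.645; margin = 1.645 × 0.01949 = 0.03206.
The difference is 0.2890 − 0.8050 = -0.5160, so the interval is -0.5160 ± 0.03206 = (-0.5481, -0.4839).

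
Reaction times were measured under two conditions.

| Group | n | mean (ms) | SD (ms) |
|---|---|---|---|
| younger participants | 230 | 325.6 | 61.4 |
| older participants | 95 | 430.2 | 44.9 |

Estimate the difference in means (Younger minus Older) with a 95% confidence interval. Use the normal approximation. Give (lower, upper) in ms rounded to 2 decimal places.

Standard errors of each mean: 61.4/√230 = 4.0486 and 44.9/√95 = 4.6066.
SE(x̄₁ − x̄₂) = √(4.0486² + 4.6066²) = 6.1329 for independent samples with unequal variances.
With z* = 1.960, the margin is 1.960 × 6.1329 = 12.0205.
x̄₁ − x̄₂ = 325.6 − 430.2 = -104.6000; the interval is -104.6000 ± 12.0205 = (-116.62, -92.58).

(-116.62, -92.58)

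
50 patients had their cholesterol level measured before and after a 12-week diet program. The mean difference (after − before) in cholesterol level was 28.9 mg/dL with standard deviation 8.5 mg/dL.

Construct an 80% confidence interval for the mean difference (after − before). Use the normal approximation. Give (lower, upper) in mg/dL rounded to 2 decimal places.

This is a matched-pairs design, so SE = s_d/√n = 8.5/√50 = 1.2021.
Margin = 1.282 × 1.2021 = 1.5411; the interval is 28.9 ± 1.5411 = (27.36, 30.44).

(27.36, 30.44)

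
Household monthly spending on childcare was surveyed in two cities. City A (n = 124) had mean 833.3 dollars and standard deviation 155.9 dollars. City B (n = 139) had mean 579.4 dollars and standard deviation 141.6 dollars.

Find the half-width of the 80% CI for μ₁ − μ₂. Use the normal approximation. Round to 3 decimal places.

Standard errors of each mean: 155.9/√124 = 14.0002 and 141.6/√139 = 12.0104.
SE(x̄₁ − x̄₂) = √(14.0002² + 12.0104²) = 18.4460 for independent samples with unequal variances.
With z* = 1.282, the margin is 1.282 × 18.4460 = 23.6478.

23.648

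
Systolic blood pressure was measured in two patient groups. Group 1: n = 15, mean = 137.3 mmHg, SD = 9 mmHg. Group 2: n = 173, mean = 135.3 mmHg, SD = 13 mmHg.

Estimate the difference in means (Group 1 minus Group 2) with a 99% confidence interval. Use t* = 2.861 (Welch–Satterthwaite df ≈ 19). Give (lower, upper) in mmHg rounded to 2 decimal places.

(-5.22, 9.22)

Per-group SEs: s₁/√n₁ = 9/√15 = 2.3238, s₂/√n₂ = 13/√173 = 0.9884.
Unpooled SE of the difference: √(5.40004644 + 0.97693456) = 2.5253.
Margin of error = t* · SE = 2.861 × 2.5253 = 7.2249.
x̄₁ − x̄₂ = 137.3 − 135.3 = 2.0000.
CI: 2.0000 ± 7.2249 = (-5.22, 9.22).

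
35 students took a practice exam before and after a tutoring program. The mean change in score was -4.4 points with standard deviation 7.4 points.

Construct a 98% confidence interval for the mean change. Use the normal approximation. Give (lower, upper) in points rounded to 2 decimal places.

(-7.31, -1.49)

This is a matched-pairs design, so SE = s_d/√n = 7.4/√35 = 1.2508.
Margin = 2.326 × 1.2508 = 2.9094; the interval is -4.4 ± 2.9094 = (-7.31, -1.49).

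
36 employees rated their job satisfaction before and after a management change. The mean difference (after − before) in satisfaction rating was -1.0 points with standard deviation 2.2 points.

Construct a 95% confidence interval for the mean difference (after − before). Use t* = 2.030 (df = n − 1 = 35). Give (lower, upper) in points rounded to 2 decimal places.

Paired design: SE = s_d/√n = 2.2/√36 = 0.3667.
t* = 2.030; margin of error = 2.030 × 0.3667 = 0.7444.
-1.0 ± 0.7444 → (-1.74, -0.26).

(-1.74, -0.26)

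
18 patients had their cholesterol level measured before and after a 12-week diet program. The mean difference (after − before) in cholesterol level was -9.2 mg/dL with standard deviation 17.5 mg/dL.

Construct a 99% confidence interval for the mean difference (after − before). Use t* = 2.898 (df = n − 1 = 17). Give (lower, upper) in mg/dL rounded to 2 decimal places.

(-21.15, 2.75)

This is a matched-pairs design, so SE = s_d/√n = 17.5/√18 = 4.1248.
Margin = 2.898 × 4.1248 = 11.9537; the interval is -9.2 ± 11.9537 = (-21.15, 2.75).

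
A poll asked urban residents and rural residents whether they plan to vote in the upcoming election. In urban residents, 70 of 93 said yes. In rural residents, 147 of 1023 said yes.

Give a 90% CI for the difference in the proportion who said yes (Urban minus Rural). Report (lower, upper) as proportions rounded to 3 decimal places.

(0.533, 0.685)

First, p̂₁ = 70/93 = 0.7527; p̂₂ = 147/1023 = 0.1437.
The two standard errors are √(0.7527×0.2473/93) = 0.04474 and √(0.1437×0.8563/1023) = 0.01097.
Because the samples are independent, SE_diff = √(0.04474² + 0.01097²) = 0.04607.
Using z* = 1.645 for 90%, ME = 1.645 × 0.04607 = 0.07579.
p̂₁ − p̂₂ = 0.6090; interval 0.6090 ± 0.07579 gives (0.533, 0.685).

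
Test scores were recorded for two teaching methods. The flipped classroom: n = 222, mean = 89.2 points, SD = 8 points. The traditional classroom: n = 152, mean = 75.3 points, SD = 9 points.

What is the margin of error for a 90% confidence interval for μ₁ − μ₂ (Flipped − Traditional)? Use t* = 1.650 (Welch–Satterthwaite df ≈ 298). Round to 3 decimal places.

SE₁ = s₁/√n₁ = 8/√222 = 0.5369; SE₂ = 9/√152 = 0.7300.
Independent samples, unequal variances: SE_diff = √(SE₁² + SE₂²) = √(0.28826161 + 0.5329) = 0.9062.
t* = 1.650, so margin of error = 1.650 × 0.9062 = 1.4952.

1.495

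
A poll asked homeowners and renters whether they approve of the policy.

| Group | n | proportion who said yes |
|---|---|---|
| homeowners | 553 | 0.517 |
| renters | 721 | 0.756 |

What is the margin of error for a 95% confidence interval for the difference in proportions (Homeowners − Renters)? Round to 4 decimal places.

SE₁ = √(p̂₁(1−p̂₁)/n₁) = √(0.5170·0.4830/553) = 0.02125; SE₂ = √(0.7560·0.2440/721) = 0.01600.
Independent samples: SE of the difference = √(SE₁² + SE₂²) = √(0.0004515625 + 0.000256) = 0.02660.
z* for 95% confidence is 1.960, so the margin of error is 1.960 × 0.02660 = 0.05214.

0.0521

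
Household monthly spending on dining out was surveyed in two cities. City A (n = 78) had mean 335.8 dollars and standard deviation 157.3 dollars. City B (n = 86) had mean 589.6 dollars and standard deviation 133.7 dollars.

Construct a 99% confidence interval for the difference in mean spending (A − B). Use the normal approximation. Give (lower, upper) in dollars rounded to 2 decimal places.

Per-group SEs: s₁/√n₁ = 157.3/√78 = 17.8107, s₂/√n₂ = 133.7/√86 = 14.4172.
Unpooled SE of the difference: √(317.22103449 + 207.85565584) = 22.9146.
Margin of error = z* · SE = 2.576 × 22.9146 = 59.0280.
x̄₁ − x̄₂ = 335.8 − 589.6 = -253.8000.
CI: -253.8000 ± 59.0280 = (-312.83, -194.77).

(-312.83, -194.77)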